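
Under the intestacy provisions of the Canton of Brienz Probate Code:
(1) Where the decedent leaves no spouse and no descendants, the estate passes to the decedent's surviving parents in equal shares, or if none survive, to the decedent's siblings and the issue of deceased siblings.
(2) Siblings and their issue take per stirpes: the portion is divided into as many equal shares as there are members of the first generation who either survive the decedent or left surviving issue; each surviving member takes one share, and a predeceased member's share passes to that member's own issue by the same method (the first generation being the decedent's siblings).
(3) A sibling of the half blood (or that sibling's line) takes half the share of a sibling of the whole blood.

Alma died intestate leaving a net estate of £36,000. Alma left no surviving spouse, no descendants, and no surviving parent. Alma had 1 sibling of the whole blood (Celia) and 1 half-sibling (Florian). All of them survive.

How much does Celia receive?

The entire £36,000 passes to the siblings and their issue.
Counting each half-blood sibling's line as half a unit, there are 3/2 units in £36,000, so one unit is £24,000. Whole-blood lines (Celia) take £24,000 each; half-blood lines (Florian) take £12,000 each.

Celia receives £24,000.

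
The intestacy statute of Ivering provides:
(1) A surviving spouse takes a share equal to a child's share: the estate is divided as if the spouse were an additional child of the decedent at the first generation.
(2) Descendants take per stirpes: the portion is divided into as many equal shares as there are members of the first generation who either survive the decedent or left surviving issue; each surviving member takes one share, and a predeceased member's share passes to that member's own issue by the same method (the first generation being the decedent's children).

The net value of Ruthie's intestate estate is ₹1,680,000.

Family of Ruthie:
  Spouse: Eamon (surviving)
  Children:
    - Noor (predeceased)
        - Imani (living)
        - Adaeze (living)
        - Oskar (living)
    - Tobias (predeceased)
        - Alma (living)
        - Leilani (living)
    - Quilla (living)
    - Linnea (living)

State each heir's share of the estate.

Eamon: ₹336,000; Imani: ₹112,000; Adaeze: ₹112,000; Oskar: ₹112,000; Alma: ₹168,000; Leilani: ₹168,000; Quilla: ₹336,000; Linnea: ₹336,000

The spouse counts as an additional share at the children's level, so there are 5 primary shares of ₹336,000. Eamon takes one such share (₹336,000).
The children's combined portion (₹1,344,000) is divided into 4 shares of ₹336,000: Quilla and Linnea each take ₹336,000; Noor's ₹336,000 share passes to Noor's issue; Tobias's ₹336,000 share passes to Tobias's issue.
Noor's share (₹336,000) is divided into 3 shares of ₹112,000: Imani, Adaeze, and Oskar each take ₹112,000.
Tobias's share (₹336,000) is divided into 2 shares of ₹168,000: Alma and Leilani each take ₹168,000.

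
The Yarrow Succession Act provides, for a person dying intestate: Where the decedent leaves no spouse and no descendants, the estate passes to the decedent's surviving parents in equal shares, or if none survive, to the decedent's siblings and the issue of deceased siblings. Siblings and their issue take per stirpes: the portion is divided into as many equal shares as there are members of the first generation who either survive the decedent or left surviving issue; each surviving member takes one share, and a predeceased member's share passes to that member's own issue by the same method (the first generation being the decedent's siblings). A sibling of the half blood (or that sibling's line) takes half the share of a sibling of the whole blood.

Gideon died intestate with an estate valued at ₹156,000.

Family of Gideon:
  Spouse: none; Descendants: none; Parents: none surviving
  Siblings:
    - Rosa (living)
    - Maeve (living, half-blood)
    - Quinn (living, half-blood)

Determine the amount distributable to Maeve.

Maeve receives ₹39,000.

The entire ₹156,000 passes to the siblings and their issue.
Counting each half-blood sibling's line as half a unit, there are 2 units in ₹156,000, so one unit is ₹78,000. Whole-blood lines (Rosa) take ₹78,000 each; half-blood lines (Maeve and Quinn) take ₹39,000 each.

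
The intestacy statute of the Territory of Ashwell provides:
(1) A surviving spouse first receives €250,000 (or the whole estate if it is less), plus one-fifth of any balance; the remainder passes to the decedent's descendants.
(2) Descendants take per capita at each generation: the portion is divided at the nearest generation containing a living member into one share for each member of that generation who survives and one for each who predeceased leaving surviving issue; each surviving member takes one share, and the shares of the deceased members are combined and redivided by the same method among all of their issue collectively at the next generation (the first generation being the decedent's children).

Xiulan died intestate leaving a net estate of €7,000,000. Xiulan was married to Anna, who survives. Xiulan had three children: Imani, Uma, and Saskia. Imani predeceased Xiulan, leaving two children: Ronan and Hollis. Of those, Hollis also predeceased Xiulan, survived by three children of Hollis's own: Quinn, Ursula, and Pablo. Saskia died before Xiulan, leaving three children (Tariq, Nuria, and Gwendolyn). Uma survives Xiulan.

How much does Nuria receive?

Nuria receives €720,000.

Anna first takes €250,000, leaving a balance of €6,750,000. Anna then takes one-fifth of the balance (€1,350,000), for a total of €1,600,000. The remaining €5,400,000 passes to the descendants.
The descendants' portion (€5,400,000) is divided at the children's generation into 3 shares of €1,800,000. Uma takes €1,800,000. The 2 shares of the deceased (Imani and Saskia) are combined into a pool of €3,600,000.
That pool (€3,600,000) is divided at the grandchildren's generation into 5 shares of €720,000. Ronan, Tariq, Nuria, and Gwendolyn each take €720,000. The remaining share for the deceased Hollis (€720,000) is carried to the next generation.
That pool (€720,000) is divided at the great-grandchildren's generation equally among Quinn, Ursula, and Pablo: €240,000 each.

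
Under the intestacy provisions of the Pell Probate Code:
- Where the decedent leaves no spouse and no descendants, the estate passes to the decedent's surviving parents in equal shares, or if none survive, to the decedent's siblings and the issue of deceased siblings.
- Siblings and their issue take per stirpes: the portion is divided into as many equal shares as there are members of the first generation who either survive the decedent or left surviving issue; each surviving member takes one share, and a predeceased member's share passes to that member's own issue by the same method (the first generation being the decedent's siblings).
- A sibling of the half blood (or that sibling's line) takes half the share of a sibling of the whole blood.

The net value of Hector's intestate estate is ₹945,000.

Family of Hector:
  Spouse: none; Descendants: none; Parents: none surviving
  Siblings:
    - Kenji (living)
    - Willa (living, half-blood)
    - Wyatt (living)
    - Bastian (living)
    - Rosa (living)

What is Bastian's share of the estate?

The entire ₹945,000 passes to the siblings and their issue.
Counting each half-blood sibling's line as half a unit, there are 9/2 units in ₹945,000, so one unit is ₹210,000. Whole-blood lines (Kenji, Wyatt, Bastian, and Rosa) take ₹210,000 each; half-blood lines (Willa) take ₹105,000 each.

Bastian receives ₹210,000.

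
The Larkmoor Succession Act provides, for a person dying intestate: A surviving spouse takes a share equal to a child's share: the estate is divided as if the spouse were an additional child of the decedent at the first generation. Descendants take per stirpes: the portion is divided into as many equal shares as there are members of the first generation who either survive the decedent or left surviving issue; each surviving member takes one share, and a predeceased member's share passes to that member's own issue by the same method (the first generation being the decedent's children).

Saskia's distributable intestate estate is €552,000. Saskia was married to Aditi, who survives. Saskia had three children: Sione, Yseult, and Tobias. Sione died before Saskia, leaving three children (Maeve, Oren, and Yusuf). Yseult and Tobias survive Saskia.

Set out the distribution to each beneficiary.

The spouse counts as an additional share at the children's level, so there are 4 primary shares of €138,000. Aditi takes one such share (€138,000).
The children's combined portion (€414,000) is divided into 3 shares of €138,000: Yseult and Tobias each take €138,000; Sione's €138,000 share passes to Sione's issue.
Sione's share (€138,000) is divided into 3 shares of €46,000: Maeve, Oren, and Yusuf each take €46,000.

Aditi: €138,000; Maeve: €46,000; Oren: €46,000; Yusuf: €46,000; Yseult: €138,000; Tobias: €138,000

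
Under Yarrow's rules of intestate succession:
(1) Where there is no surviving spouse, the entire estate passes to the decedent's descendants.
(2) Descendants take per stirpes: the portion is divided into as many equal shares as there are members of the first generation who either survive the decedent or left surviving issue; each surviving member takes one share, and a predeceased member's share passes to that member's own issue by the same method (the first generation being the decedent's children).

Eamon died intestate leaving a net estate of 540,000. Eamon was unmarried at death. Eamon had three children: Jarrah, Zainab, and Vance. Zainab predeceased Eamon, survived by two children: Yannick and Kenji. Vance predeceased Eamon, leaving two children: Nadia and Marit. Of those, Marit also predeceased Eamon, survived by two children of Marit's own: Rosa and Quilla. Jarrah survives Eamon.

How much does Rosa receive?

Rosa receives 45,000.

The entire 540,000 passes to the descendants.
That amount (540,000) is divided into 3 shares of 180,000: Jarrah takes 180,000; Zainab's 180,000 share passes to Zainab's issue; Vance's 180,000 share passes to Vance's issue.
Zainab's share (180,000) is divided into 2 shares of 90,000: Yannick and Kenji each take 90,000.
Vance's share (180,000) is divided into 2 shares of 90,000: Nadia takes 90,000; Marit's 90,000 share passes to Marit's issue.
Marit's share (90,000) is divided into 2 shares of 45,000: Rosa and Quilla each take 45,000.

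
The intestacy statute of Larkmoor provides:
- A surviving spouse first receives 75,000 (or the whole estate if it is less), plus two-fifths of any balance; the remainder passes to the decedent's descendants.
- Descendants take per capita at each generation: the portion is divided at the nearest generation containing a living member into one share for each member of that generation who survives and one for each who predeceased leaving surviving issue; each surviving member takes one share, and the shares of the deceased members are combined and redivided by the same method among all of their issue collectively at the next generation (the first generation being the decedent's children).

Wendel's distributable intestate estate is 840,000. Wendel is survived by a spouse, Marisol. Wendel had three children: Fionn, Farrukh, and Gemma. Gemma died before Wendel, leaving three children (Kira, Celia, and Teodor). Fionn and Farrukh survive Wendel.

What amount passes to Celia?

Marisol first takes 75,000, leaving a balance of 765,000. Marisol then takes two-fifths of the balance (306,000), for a total of 381,000. The remaining 459,000 passes to the descendants.
The descendants' portion (459,000) is divided at the children's generation into 3 shares of 153,000. Fionn and Farrukh each take 153,000. The remaining share for the deceased Gemma (153,000) is carried to the next generation.
That pool (153,000) is divided at the grandchildren's generation equally among Kira, Celia, and Teodor: 51,000 each.

Celia receives 51,000.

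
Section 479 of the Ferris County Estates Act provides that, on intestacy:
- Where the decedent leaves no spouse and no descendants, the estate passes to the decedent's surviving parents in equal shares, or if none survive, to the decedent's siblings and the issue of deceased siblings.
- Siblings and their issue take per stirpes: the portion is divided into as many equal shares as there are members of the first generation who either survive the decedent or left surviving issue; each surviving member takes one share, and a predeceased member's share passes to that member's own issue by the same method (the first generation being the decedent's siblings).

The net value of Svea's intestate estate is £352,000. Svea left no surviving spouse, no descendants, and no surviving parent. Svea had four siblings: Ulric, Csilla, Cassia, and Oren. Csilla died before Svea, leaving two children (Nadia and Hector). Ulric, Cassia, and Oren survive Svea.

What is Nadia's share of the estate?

Nadia receives £44,000.

The entire £352,000 passes to the siblings and their issue.
That amount (£352,000) is divided into 4 shares of £88,000: Ulric, Cassia, and Oren each take £88,000; Csilla's £88,000 share passes to Csilla's issue.
Csilla's share (£88,000) is divided into 2 shares of £44,000: Nadia and Hector each take £44,000.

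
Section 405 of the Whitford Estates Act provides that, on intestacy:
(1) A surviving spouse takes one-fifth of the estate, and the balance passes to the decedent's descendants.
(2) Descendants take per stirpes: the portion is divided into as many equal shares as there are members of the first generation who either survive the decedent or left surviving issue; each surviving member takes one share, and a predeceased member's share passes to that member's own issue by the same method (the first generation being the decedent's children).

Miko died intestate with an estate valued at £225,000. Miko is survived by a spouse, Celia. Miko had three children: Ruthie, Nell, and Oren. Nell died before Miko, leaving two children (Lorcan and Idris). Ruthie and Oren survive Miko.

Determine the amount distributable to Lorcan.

Celia takes one-fifth of £225,000 = £45,000. The remaining £180,000 passes to the descendants.
The descendants' portion (£180,000) is divided into 3 shares of £60,000: Ruthie and Oren each take £60,000; Nell's £60,000 share passes to Nell's issue.
Nell's share (£60,000) is divided into 2 shares of £30,000: Lorcan and Idris each take £30,000.

Lorcan receives £30,000.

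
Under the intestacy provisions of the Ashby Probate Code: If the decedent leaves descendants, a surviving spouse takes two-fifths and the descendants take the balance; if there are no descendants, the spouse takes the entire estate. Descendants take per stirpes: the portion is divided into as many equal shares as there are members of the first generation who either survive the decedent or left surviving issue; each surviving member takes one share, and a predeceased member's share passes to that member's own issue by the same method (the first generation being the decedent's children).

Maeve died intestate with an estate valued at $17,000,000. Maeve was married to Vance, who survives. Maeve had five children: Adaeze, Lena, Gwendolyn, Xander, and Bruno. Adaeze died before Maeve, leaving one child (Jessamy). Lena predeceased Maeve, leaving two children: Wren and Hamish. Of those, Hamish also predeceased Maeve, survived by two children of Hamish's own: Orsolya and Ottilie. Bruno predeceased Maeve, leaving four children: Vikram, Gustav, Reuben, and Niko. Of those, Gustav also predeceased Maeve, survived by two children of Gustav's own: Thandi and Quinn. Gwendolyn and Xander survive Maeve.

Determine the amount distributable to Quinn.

Quinn receives $255,000.

Vance takes two-fifths of $17,000,000 = $6,800,000. The remaining $10,200,000 passes to the descendants.
The descendants' portion ($10,200,000) is divided into 5 shares of $2,040,000: Gwendolyn and Xander each take $2,040,000; Adaeze's $2,040,000 share passes to Adaeze's issue; Lena's $2,040,000 share passes to Lena's issue; Bruno's $2,040,000 share passes to Bruno's issue.
Adaeze's share ($2,040,000) passes entirely to Jessamy.
Lena's share ($2,040,000) is divided into 2 shares of $1,020,000: Wren takes $1,020,000; Hamish's $1,020,000 share passes to Hamish's issue.
Hamish's share ($1,020,000) is divided into 2 shares of $510,000: Orsolya and Ottilie each take $510,000.
Bruno's share ($2,040,000) is divided into 4 shares of $510,000: Vikram, Reuben, and Niko each take $510,000; Gustav's $510,000 share passes to Gustav's issue.
Gustav's share ($510,000) is divided into 2 shares of $255,000: Thandi and Quinn each take $255,000.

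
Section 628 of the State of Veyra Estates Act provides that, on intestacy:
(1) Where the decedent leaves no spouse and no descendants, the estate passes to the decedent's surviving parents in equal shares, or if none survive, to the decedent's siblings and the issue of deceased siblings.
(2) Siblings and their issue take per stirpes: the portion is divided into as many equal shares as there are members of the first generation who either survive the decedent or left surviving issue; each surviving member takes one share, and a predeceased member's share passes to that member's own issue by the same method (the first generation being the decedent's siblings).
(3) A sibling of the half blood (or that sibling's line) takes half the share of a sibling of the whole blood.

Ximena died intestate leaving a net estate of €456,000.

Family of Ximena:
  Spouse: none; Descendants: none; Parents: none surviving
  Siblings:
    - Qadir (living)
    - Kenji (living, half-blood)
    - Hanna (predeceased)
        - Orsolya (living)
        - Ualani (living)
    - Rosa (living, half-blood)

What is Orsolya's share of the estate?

The entire €456,000 passes to the siblings and their issue.
Counting each half-blood sibling's line as half a unit, there are 3 units in €456,000, so one unit is €152,000. Whole-blood lines (Qadir and Hanna) take €152,000 each; half-blood lines (Kenji and Rosa) take €76,000 each.
Hanna's share (€152,000) is divided into 2 shares of €76,000: Orsolya and Ualani each take €76,000.

Orsolya receives €76,000.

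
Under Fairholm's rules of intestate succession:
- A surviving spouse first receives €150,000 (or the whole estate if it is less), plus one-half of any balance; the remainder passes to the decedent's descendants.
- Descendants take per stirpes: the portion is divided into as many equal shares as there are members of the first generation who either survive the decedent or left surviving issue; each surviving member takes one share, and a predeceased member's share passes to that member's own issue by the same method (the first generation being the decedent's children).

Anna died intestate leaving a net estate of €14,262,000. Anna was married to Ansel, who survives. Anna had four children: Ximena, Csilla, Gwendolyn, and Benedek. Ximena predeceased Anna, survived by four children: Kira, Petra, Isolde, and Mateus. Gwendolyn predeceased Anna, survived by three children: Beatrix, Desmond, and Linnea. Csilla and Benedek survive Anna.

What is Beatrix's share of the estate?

Ansel first takes €150,000, leaving a balance of €14,112,000. Ansel then takes one-half of the balance (€7,056,000), for a total of €7,206,000. The remaining €7,056,000 passes to the descendants.
The descendants' portion (€7,056,000) is divided into 4 shares of €1,764,000: Csilla and Benedek each take €1,764,000; Ximena's €1,764,000 share passes to Ximena's issue; Gwendolyn's €1,764,000 share passes to Gwendolyn's issue.
Ximena's share (€1,764,000) is divided into 4 shares of €441,000: Kira, Petra, Isolde, and Mateus each take €441,000.
Gwendolyn's share (€1,764,000) is divided into 3 shares of €588,000: Beatrix, Desmond, and Linnea each take €588,000.

Beatrix receives €588,000.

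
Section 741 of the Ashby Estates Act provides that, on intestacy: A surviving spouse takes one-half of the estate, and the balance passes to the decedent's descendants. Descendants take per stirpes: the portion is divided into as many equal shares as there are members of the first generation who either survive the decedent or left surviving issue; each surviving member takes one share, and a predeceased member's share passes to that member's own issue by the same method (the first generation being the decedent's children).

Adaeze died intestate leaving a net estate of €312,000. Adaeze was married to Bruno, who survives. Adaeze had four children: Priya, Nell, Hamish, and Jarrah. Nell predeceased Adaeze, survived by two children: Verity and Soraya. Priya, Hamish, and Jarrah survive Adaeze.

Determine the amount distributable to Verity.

Bruno takes one-half of €312,000 = €156,000. The remaining €156,000 passes to the descendants.
The descendants' portion (€156,000) is divided into 4 shares of €39,000: Priya, Hamish, and Jarrah each take €39,000; Nell's €39,000 share passes to Nell's issue.
Nell's share (€39,000) is divided into 2 shares of €19,500: Verity and Soraya each take €19,500.

Verity receives €19,500.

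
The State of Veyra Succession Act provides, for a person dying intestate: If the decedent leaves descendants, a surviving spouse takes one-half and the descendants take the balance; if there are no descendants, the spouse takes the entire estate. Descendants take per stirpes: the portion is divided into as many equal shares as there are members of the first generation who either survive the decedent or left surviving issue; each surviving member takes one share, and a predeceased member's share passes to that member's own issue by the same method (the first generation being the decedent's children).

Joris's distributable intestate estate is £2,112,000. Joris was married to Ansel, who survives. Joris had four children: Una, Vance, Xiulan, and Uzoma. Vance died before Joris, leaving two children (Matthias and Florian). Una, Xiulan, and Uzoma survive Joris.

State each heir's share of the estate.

Ansel takes one-half of £2,112,000 = £1,056,000. The remaining £1,056,000 passes to the descendants.
The descendants' portion (£1,056,000) is divided into 4 shares of £264,000: Una, Xiulan, and Uzoma each take £264,000; Vance's £264,000 share passes to Vance's issue.
Vance's share (£264,000) is divided into 2 shares of £132,000: Matthias and Florian each take £132,000.

Ansel: £1,056,000; Una: £264,000; Matthias: £132,000; Florian: £132,000; Xiulan: £264,000; Uzoma: £264,000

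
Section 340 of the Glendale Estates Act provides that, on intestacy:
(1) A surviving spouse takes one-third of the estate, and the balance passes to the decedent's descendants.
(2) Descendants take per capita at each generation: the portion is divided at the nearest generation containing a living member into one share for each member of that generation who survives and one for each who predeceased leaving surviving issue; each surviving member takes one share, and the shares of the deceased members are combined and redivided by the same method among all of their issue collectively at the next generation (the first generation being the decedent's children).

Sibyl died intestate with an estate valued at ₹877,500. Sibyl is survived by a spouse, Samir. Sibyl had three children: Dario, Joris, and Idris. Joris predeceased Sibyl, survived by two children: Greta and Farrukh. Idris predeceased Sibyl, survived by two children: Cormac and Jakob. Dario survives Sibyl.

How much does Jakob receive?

Samir takes one-third of ₹877,500 = ₹292,500. The remaining ₹585,000 passes to the descendants.
The descendants' portion (₹585,000) is divided at the children's generation into 3 shares of ₹195,000. Dario takes ₹195,000. The 2 shares of the deceased (Joris and Idris) are combined into a pool of ₹390,000.
That pool (₹390,000) is divided at the grandchildren's generation equally among Greta, Farrukh, Cormac, and Jakob: ₹97,500 each.

Jakob receives ₹97,500.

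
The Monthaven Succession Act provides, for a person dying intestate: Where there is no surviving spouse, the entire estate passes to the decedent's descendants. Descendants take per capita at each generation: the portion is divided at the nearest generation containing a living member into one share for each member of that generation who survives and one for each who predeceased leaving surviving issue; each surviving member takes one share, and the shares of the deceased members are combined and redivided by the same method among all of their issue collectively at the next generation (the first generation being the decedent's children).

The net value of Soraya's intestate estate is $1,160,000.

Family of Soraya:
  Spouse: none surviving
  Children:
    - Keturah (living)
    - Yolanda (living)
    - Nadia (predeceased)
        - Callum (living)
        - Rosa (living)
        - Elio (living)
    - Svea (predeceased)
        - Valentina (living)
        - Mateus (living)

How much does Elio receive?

Elio receives $116,000.

The entire $1,160,000 passes to the descendants.
That amount ($1,160,000) is divided at the children's generation into 4 shares of $290,000. Keturah and Yolanda each take $290,000. The 2 shares of the deceased (Nadia and Svea) are combined into a pool of $580,000.
That pool ($580,000) is divided at the grandchildren's generation equally among Callum, Rosa, Elio, Valentina, and Mateus: $116,000 each.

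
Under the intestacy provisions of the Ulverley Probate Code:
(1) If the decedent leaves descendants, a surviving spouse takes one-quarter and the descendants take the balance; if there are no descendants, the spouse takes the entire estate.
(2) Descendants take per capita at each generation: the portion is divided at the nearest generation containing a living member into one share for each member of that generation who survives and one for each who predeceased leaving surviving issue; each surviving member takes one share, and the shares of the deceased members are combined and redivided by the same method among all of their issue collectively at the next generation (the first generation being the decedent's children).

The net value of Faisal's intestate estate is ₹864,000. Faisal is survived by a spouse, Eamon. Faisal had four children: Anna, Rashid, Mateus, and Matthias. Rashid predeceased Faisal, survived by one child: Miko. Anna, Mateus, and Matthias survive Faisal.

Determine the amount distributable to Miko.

Eamon takes one-quarter of ₹864,000 = ₹216,000. The remaining ₹648,000 passes to the descendants.
The descendants' portion (₹648,000) is divided at the children's generation into 4 shares of ₹162,000. Anna, Mateus, and Matthias each take ₹162,000. The remaining share for the deceased Rashid (₹162,000) is carried to the next generation.
That pool (₹162,000) passes entirely to Miko, the sole taker at the grandchildren's generation.

Miko receives ₹162,000.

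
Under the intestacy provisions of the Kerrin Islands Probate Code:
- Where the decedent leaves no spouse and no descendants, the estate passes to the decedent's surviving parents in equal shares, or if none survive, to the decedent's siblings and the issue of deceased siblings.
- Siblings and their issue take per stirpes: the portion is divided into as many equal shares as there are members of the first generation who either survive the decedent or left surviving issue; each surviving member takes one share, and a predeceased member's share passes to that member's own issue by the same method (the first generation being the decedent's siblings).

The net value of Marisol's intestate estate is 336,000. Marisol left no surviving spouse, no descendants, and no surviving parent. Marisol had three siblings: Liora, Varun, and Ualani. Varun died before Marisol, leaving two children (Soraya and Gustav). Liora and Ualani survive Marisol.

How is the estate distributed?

The entire 336,000 passes to the siblings and their issue.
That amount (336,000) is divided into 3 shares of 112,000: Liora and Ualani each take 112,000; Varun's 112,000 share passes to Varun's issue.
Varun's share (112,000) is divided into 2 shares of 56,000: Soraya and Gustav each take 56,000.

Liora: 112,000; Soraya: 56,000; Gustav: 56,000; Ualani: 112,000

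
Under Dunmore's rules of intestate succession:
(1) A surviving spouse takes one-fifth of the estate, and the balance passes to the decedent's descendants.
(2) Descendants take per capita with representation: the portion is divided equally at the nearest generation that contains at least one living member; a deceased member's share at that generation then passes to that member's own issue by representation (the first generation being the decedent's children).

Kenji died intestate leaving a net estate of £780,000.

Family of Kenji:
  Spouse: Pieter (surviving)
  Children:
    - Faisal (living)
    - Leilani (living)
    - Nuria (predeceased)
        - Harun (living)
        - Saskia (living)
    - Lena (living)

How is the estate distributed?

Pieter takes one-fifth of £780,000 = £156,000. The remaining £624,000 passes to the descendants.
The descendants' portion (£624,000) is divided into 4 shares of £156,000: Faisal, Leilani, and Lena each take £156,000; Nuria's £156,000 share passes to Nuria's issue.
Nuria's share (£156,000) is divided into 2 shares of £78,000: Harun and Saskia each take £78,000.

Pieter: £156,000; Faisal: £156,000; Leilani: £156,000; Harun: £78,000; Saskia: £78,000; Lena: £156,000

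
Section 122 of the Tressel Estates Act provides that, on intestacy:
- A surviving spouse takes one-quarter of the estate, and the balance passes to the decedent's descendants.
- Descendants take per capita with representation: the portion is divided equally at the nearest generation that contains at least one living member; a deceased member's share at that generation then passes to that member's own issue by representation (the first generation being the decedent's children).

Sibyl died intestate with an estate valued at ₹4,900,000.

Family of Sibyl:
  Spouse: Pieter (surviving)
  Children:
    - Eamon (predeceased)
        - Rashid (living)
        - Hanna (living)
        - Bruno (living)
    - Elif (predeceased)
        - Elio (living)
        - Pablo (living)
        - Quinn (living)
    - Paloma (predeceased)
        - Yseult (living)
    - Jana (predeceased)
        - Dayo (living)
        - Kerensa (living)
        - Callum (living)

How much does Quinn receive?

Pieter takes one-quarter of ₹4,900,000 = ₹1,225,000. The remaining ₹3,675,000 passes to the descendants.
No child survives, so the initial division is made at the grandchildren's generation.
The descendants' portion (₹3,675,000) is divided into 10 shares of ₹367,500: Rashid, Hanna, Bruno, Elio, Pablo, Quinn, Yseult, Dayo, Kerensa, and Callum each take ₹367,500.

Quinn receives ₹367,500.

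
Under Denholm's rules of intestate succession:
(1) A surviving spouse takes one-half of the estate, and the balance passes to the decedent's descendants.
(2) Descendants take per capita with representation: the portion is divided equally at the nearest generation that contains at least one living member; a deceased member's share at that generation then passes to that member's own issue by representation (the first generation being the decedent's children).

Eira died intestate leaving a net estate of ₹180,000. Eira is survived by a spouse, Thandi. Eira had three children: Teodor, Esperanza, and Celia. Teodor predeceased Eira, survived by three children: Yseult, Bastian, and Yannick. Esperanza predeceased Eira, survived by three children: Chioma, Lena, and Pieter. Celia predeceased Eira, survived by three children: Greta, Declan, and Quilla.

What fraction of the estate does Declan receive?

Thandi takes one-half of ₹180,000 = ₹90,000. The remaining ₹90,000 passes to the descendants.
No child survives, so the initial division is made at the grandchildren's generation.
The descendants' portion (₹90,000) is divided into 9 shares of ₹10,000: Yseult, Bastian, Yannick, Chioma, Lena, Pieter, Greta, Declan, and Quilla each take ₹10,000.

Declan receives 1/18 of the estate.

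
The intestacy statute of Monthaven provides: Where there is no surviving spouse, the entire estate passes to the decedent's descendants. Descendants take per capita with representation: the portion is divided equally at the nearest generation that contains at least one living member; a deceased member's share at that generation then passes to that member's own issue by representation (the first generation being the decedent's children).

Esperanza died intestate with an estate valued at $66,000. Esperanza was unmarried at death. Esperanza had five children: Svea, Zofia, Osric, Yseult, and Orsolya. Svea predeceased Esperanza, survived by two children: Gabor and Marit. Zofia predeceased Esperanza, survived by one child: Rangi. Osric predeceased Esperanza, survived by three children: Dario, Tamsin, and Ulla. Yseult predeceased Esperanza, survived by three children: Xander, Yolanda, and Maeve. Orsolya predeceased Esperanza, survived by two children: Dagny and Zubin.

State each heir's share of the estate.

The entire $66,000 passes to the descendants.
No child survives, so the initial division is made at the grandchildren's generation.
That amount ($66,000) is divided into 11 shares of $6,000: Gabor, Marit, Rangi, Dario, Tamsin, Ulla, Xander, Yolanda, Maeve, Dagny, and Zubin each take $6,000.

Gabor: $6,000; Marit: $6,000; Rangi: $6,000; Dario: $6,000; Tamsin: $6,000; Ulla: $6,000; Xander: $6,000; Yolanda: $6,000; Maeve: $6,000; Dagny: $6,000; Zubin: $6,000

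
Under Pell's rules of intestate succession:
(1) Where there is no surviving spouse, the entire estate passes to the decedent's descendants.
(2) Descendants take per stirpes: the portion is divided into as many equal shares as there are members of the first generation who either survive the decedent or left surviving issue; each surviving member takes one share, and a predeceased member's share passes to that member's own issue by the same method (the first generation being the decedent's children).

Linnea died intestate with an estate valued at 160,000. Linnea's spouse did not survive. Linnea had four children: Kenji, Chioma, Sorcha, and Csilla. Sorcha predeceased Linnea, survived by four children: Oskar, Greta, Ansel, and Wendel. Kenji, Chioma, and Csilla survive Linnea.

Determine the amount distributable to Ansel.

The entire 160,000 passes to the descendants.
That amount (160,000) is divided into 4 shares of 40,000: Kenji, Chioma, and Csilla each take 40,000; Sorcha's 40,000 share passes to Sorcha's issue.
Sorcha's share (40,000) is divided into 4 shares of 10,000: Oskar, Greta, Ansel, and Wendel each take 10,000.

Ansel receives 10,000.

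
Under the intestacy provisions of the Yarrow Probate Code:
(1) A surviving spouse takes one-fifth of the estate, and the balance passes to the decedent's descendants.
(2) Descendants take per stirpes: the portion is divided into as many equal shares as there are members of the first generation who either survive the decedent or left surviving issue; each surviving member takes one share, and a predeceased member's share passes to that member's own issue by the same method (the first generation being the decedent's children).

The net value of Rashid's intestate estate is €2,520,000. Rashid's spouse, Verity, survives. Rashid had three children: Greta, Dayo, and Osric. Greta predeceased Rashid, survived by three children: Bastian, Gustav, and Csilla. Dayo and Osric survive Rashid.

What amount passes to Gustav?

Verity takes one-fifth of €2,520,000 = €504,000. The remaining €2,016,000 passes to the descendants.
The descendants' portion (€2,016,000) is divided into 3 shares of €672,000: Dayo and Osric each take €672,000; Greta's €672,000 share passes to Greta's issue.
Greta's share (€672,000) is divided into 3 shares of €224,000: Bastian, Gustav, and Csilla each take €224,000.

Gustav receives €224,000.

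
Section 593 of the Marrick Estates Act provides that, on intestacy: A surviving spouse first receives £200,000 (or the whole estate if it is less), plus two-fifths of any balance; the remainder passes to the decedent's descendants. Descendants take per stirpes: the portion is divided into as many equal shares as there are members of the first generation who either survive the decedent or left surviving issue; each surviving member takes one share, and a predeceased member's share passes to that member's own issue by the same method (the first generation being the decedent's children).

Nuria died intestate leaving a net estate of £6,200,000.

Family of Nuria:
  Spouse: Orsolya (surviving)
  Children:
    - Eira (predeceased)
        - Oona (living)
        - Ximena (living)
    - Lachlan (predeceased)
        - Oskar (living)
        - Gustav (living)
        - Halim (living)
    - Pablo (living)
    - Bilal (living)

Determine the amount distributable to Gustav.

Gustav receives £300,000.

Orsolya first takes £200,000, leaving a balance of £6,000,000. Orsolya then takes two-fifths of the balance (£2,400,000), for a total of £2,600,000. The remaining £3,600,000 passes to the descendants.
The descendants' portion (£3,600,000) is divided into 4 shares of £900,000: Pablo and Bilal each take £900,000; Eira's £900,000 share passes to Eira's issue; Lachlan's £900,000 share passes to Lachlan's issue.
Eira's share (£900,000) is divided into 2 shares of £450,000: Oona and Ximena each take £450,000.
Lachlan's share (£900,000) is divided into 3 shares of £300,000: Oskar, Gustav, and Halim each take £300,000.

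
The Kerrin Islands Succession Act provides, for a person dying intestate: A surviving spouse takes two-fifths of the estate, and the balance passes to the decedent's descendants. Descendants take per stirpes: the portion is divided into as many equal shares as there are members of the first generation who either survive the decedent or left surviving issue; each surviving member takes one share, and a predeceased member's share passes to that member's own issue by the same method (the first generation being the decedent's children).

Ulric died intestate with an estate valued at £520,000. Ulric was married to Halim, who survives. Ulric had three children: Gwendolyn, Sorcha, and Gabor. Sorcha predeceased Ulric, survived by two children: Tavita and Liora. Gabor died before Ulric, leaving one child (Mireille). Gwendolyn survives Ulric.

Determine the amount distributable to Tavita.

Tavita receives £52,000.

Halim takes two-fifths of £520,000 = £208,000. The remaining £312,000 passes to the descendants.
The descendants' portion (£312,000) is divided into 3 shares of £104,000: Gwendolyn takes £104,000; Sorcha's £104,000 share passes to Sorcha's issue; Gabor's £104,000 share passes to Gabor's issue.
Sorcha's share (£104,000) is divided into 2 shares of £52,000: Tavita and Liora each take £52,000.
Gabor's share (£104,000) passes entirely to Mireille.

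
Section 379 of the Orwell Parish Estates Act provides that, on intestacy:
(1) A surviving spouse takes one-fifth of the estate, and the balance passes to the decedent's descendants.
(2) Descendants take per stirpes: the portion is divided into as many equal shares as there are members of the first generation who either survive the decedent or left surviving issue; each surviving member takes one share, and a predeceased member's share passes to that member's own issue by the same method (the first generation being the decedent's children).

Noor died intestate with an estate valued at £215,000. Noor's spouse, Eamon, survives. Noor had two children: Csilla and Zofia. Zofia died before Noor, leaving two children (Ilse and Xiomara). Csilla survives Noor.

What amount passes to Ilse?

Ilse receives £43,000.

Eamon takes one-fifth of £215,000 = £43,000. The remaining £172,000 passes to the descendants.
The descendants' portion (£172,000) is divided into 2 shares of £86,000: Csilla takes £86,000; Zofia's £86,000 share passes to Zofia's issue.
Zofia's share (£86,000) is divided into 2 shares of £43,000: Ilse and Xiomara each take £43,000.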